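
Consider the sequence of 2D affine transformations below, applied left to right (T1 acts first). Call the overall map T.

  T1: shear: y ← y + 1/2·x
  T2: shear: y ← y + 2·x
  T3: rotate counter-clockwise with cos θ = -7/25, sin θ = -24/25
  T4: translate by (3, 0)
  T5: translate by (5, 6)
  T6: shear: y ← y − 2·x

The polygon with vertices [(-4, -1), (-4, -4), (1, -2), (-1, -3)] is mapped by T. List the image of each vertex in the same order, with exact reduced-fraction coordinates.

T1 shear: y ← y + 1/2·x: (-4, -1) → (-4, -3); (-4, -4) → (-4, -6); (1, -2) → (1, -3/2); (-1, -3) → (-1, -7/2)
T2 shear: y ← y + 2·x: (-4, -3) → (-4, -11); (-4, -6) → (-4, -14); (1, -3/2) → (1, 1/2); (-1, -7/2) → (-1, -11/2)
T3 rotate counter-clockwise with cos θ = -7/25, sin θ = -24/25: (-4, -11) → (-236/25, 173/25); (-4, -14) → (-308/25, 194/25); (1, 1/2) → (1/5, -11/10); (-1, -11/2) → (-5, 5/2)
T4 translate by (3, 0): (-236/25, 173/25) → (-161/25, 173/25); (-308/25, 194/25) → (-233/25, 194/25); (1/5, -11/10) → (16/5, -11/10); (-5, 5/2) → (-2, 5/2)
T5 translate by (5, 6): (-161/25, 173/25) → (-36/25, 323/25); (-233/25, 194/25) → (-108/25, 344/25); (16/5, -11/10) → (41/5, 49/10); (-2, 5/2) → (3, 17/2)
T6 shear: y ← y − 2·x: (-36/25, 323/25) → (-36/25, 79/5); (-108/25, 344/25) → (-108/25, 112/5); (41/5, 49/10) → (41/5, -23/2); (3, 17/2) → (3, 5/2)

image vertices: (-36/25, 79/5), (-108/25, 112/5), (41/5, -23/2), (3, 5/2)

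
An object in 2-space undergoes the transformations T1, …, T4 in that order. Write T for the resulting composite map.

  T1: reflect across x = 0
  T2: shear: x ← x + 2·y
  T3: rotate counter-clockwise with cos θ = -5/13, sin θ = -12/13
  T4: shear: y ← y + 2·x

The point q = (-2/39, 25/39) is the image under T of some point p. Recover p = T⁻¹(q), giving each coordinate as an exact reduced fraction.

T1 = [-1 0 0; 0 1 0; 0 0 1]
T2·T1 = [-1 2 0; 0 1 0; 0 0 1]
T3·…·T1 = [5/13 2/13 0; 12/13 -29/13 0; 0 0 1]
T4·…·T1 = [5/13 2/13 0; 22/13 -25/13 0; 0 0 1]
det M = -1; M⁻¹ = [25/13 2/13 0; 22/13 -5/13 0; 0 0 1]
M⁻¹ · (-2/39, 25/39)ᵀ = (0, -1/3)ᵀ

p = (0, -1/3)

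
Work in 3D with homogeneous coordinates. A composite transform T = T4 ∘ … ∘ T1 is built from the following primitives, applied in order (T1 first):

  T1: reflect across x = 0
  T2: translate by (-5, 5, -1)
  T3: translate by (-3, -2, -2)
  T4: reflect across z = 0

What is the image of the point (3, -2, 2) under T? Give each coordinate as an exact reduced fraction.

T(p) = (-11, 1, 1)

T1 reflect across x = 0: (3, -2, 2) → (-3, -2, 2)
T2 translate by (-5, 5, -1): (-3, -2, 2) → (-8, 3, 1)
T3 translate by (-3, -2, -2): (-8, 3, 1) → (-11, 1, -1)
T4 reflect across z = 0: (-11, 1, -1) → (-11, 1, 1)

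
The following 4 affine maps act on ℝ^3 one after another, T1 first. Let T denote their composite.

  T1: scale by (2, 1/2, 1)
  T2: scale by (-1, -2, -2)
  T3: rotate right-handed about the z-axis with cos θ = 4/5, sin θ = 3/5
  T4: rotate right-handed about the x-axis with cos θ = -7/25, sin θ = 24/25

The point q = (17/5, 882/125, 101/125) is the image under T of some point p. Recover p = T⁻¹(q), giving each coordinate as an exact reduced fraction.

T1 = [2 0 0 0; 0 1/2 0 0; 0 0 1 0; 0 0 0 1]
T2·T1 = [-2 0 0 0; 0 -1 0 0; 0 0 -2 0; 0 0 0 1]
T3·…·T1 = [-8/5 3/5 0 0; -6/5 -4/5 0 0; 0 0 -2 0; 0 0 0 1]
T4·…·T1 = [-8/5 3/5 0 0; 42/125 28/125 48/25 0; -144/125 -96/125 14/25 0; 0 0 0 1]
det M = -4; M⁻¹ = [-2/5 21/250 -36/125 0; 3/5 28/125 -96/125 0; 0 12/25 7/50 0; 0 0 0 1]
M⁻¹ · (17/5, 882/125, 101/125)ᵀ = (-1, 3, 7/2)ᵀ

p = (-1, 3, 7/2)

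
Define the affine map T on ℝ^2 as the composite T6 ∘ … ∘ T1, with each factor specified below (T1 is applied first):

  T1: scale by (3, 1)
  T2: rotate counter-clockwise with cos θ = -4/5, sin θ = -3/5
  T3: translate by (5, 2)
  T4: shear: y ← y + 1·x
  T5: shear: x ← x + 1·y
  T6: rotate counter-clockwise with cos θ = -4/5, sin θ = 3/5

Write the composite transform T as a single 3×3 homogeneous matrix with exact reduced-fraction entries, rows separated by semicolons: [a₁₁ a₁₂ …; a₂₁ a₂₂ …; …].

T = [39/5 -1/5 -69/5; -3/5 2/5 8/5; 0 0 1]

T1 = [3 0 0; 0 1 0; 0 0 1]
T2·T1 = [-12/5 3/5 0; -9/5 -4/5 0; 0 0 1]
T3·…·T1 = [-12/5 3/5 5; -9/5 -4/5 2; 0 0 1]
T4·…·T1 = [-12/5 3/5 5; -21/5 -1/5 7; 0 0 1]
T5·…·T1 = [-33/5 2/5 12; -21/5 -1/5 7; 0 0 1]
T6·…·T1 = [39/5 -1/5 -69/5; -3/5 2/5 8/5; 0 0 1]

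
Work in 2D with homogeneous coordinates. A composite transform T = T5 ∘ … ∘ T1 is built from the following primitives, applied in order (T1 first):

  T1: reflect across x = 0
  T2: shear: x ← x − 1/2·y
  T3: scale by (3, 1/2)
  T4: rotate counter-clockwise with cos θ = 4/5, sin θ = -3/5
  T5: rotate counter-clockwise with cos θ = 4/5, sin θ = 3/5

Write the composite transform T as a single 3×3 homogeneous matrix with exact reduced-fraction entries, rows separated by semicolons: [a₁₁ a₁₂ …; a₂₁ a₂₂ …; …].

T = [-3 -3/2 0; 0 1/2 0; 0 0 1]

T1 = [-1 0 0; 0 1 0; 0 0 1]
T2·T1 = [-1 -1/2 0; 0 1 0; 0 0 1]
T3·…·T1 = [-3 -3/2 0; 0 1/2 0; 0 0 1]
T4·…·T1 = [-12/5 -9/10 0; 9/5 13/10 0; 0 0 1]
T5·…·T1 = [-3 -3/2 0; 0 1/2 0; 0 0 1]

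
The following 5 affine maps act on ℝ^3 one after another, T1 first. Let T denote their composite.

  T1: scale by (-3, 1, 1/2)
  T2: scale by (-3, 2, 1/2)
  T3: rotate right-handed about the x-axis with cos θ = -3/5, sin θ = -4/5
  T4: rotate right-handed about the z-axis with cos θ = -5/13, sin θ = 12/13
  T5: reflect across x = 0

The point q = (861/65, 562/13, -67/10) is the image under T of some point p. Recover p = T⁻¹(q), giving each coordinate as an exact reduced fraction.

p = (5, 4, 2)

T1 = [-3 0 0 0; 0 1 0 0; 0 0 1/2 0; 0 0 0 1]
T2·T1 = [9 0 0 0; 0 2 0 0; 0 0 1/4 0; 0 0 0 1]
T3·…·T1 = [9 0 0 0; 0 -6/5 1/5 0; 0 -8/5 -3/20 0; 0 0 0 1]
T4·…·T1 = [-45/13 72/65 -12/65 0; 108/13 6/13 -1/13 0; 0 -8/5 -3/20 0; 0 0 0 1]
T5·…·T1 = [45/13 -72/65 12/65 0; 108/13 6/13 -1/13 0; 0 -8/5 -3/20 0; 0 0 0 1]
det M = -9/2; M⁻¹ = [5/117 4/39 0 0; -18/65 3/26 -2/5 0; 192/65 -16/13 -12/5 0; 0 0 0 1]
M⁻¹ · (861/65, 562/13, -67/10)ᵀ = (5, 4, 2)ᵀ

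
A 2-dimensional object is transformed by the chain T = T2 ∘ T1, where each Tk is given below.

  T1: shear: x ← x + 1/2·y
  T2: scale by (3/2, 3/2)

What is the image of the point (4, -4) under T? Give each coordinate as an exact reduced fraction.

T(p) = (3, -6)

T1 shear: x ← x + 1/2·y: (4, -4) → (2, -4)
T2 scale by (3/2, 3/2): (2, -4) → (3, -6)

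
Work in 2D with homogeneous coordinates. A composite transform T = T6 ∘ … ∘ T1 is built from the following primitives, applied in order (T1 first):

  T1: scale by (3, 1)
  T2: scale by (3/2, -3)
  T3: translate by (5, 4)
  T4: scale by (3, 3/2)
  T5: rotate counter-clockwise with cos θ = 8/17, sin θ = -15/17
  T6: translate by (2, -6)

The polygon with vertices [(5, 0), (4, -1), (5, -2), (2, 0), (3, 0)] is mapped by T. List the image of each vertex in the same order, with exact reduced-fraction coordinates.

image vertices: (784/17, -2583/34), (1487/34, -1053/17), (919/17, -2439/34), (460/17, -684/17), (568/17, -1773/34)

T1 scale by (3, 1): (5, 0) → (15, 0); (4, -1) → (12, -1); (5, -2) → (15, -2); (2, 0) → (6, 0); (3, 0) → (9, 0)
T2 scale by (3/2, -3): (15, 0) → (45/2, 0); (12, -1) → (18, 3); (15, -2) → (45/2, 6); (6, 0) → (9, 0); (9, 0) → (27/2, 0)
T3 translate by (5, 4): (45/2, 0) → (55/2, 4); (18, 3) → (23, 7); (45/2, 6) → (55/2, 10); (9, 0) → (14, 4); (27/2, 0) → (37/2, 4)
T4 scale by (3, 3/2): (55/2, 4) → (165/2, 6); (23, 7) → (69, 21/2); (55/2, 10) → (165/2, 15); (14, 4) → (42, 6); (37/2, 4) → (111/2, 6)
T5 rotate counter-clockwise with cos θ = 8/17, sin θ = -15/17: (165/2, 6) → (750/17, -2379/34); (69, 21/2) → (1419/34, -951/17); (165/2, 15) → (885/17, -2235/34); (42, 6) → (426/17, -582/17); (111/2, 6) → (534/17, -1569/34)
T6 translate by (2, -6): (750/17, -2379/34) → (784/17, -2583/34); (1419/34, -951/17) → (1487/34, -1053/17); (885/17, -2235/34) → (919/17, -2439/34); (426/17, -582/17) → (460/17, -684/17); (534/17, -1569/34) → (568/17, -1773/34)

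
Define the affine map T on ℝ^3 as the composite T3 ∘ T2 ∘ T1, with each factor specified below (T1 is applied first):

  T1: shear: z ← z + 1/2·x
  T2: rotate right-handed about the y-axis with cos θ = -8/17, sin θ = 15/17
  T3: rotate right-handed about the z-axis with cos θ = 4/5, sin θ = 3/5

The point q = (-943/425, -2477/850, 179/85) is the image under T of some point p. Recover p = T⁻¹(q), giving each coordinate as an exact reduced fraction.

T1 = [1 0 0 0; 0 1 0 0; 1/2 0 1 0; 0 0 0 1]
T2·T1 = [-1/34 0 15/17 0; 0 1 0 0; -19/17 0 -8/17 0; 0 0 0 1]
T3·…·T1 = [-2/85 -3/5 12/17 0; -3/170 4/5 9/17 0; -19/17 0 -8/17 0; 0 0 0 1]
det M = 1; M⁻¹ = [-32/85 -24/85 -15/17 0; -3/5 4/5 0 0; 76/85 57/85 -1/34 0; 0 0 0 1]
M⁻¹ · (-943/425, -2477/850, 179/85)ᵀ = (-1/5, -1, -4)ᵀ

p = (-1/5, -1, -4)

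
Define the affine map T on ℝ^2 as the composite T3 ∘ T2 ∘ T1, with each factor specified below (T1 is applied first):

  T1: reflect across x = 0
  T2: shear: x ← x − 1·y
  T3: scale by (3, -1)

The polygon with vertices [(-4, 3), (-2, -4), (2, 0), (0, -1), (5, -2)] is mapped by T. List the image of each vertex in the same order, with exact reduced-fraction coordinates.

image vertices: (3, -3), (18, 4), (-6, 0), (3, 1), (-9, 2)

T1 reflect across x = 0: (-4, 3) → (4, 3); (-2, -4) → (2, -4); (2, 0) → (-2, 0); (0, -1) → (0, -1); (5, -2) → (-5, -2)
T2 shear: x ← x − 1·y: (4, 3) → (1, 3); (2, -4) → (6, -4); (-2, 0) → (-2, 0); (0, -1) → (1, -1); (-5, -2) → (-3, -2)
T3 scale by (3, -1): (1, 3) → (3, -3); (6, -4) → (18, 4); (-2, 0) → (-6, 0); (1, -1) → (3, 1); (-3, -2) → (-9, 2)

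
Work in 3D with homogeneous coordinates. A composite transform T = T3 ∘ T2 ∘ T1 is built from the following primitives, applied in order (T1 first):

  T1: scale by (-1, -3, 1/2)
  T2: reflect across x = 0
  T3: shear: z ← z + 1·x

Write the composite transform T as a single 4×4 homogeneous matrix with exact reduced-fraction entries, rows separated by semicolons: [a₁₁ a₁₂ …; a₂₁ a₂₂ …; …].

T = [1 0 0 0; 0 -3 0 0; 1 0 1/2 0; 0 0 0 1]

T1 = [-1 0 0 0; 0 -3 0 0; 0 0 1/2 0; 0 0 0 1]
T2·T1 = [1 0 0 0; 0 -3 0 0; 0 0 1/2 0; 0 0 0 1]
T3·…·T1 = [1 0 0 0; 0 -3 0 0; 1 0 1/2 0; 0 0 0 1]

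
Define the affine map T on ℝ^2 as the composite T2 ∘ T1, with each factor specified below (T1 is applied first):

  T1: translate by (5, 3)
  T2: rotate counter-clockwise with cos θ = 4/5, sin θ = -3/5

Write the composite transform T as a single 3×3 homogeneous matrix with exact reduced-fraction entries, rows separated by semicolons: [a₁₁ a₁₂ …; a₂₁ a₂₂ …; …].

T1 = [1 0 5; 0 1 3; 0 0 1]
T2·T1 = [4/5 3/5 29/5; -3/5 4/5 -3/5; 0 0 1]

T = [4/5 3/5 29/5; -3/5 4/5 -3/5; 0 0 1]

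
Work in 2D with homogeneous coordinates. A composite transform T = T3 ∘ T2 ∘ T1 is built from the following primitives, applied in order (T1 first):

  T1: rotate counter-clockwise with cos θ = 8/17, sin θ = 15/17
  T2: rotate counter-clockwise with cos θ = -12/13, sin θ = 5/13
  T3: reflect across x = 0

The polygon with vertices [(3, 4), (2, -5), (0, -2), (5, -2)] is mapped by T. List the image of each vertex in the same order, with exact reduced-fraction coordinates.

image vertices: (-47/221, -1104/221), (1042/221, 575/221), (280/221, 342/221), (1135/221, -358/221)

T1 rotate counter-clockwise with cos θ = 8/17, sin θ = 15/17: (3, 4) → (-36/17, 77/17); (2, -5) → (91/17, -10/17); (0, -2) → (30/17, -16/17); (5, -2) → (70/17, 59/17)
T2 rotate counter-clockwise with cos θ = -12/13, sin θ = 5/13: (-36/17, 77/17) → (47/221, -1104/221); (91/17, -10/17) → (-1042/221, 575/221); (30/17, -16/17) → (-280/221, 342/221); (70/17, 59/17) → (-1135/221, -358/221)
T3 reflect across x = 0: (47/221, -1104/221) → (-47/221, -1104/221); (-1042/221, 575/221) → (1042/221, 575/221); (-280/221, 342/221) → (280/221, 342/221); (-1135/221, -358/221) → (1135/221, -358/221)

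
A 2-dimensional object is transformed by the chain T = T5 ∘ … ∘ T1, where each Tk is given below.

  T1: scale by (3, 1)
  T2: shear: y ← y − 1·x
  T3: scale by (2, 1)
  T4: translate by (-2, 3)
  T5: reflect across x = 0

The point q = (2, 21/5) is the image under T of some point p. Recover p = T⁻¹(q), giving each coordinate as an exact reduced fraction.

T1 = [3 0 0; 0 1 0; 0 0 1]
T2·T1 = [3 0 0; -3 1 0; 0 0 1]
T3·…·T1 = [6 0 0; -3 1 0; 0 0 1]
T4·…·T1 = [6 0 -2; -3 1 3; 0 0 1]
T5·…·T1 = [-6 0 2; -3 1 3; 0 0 1]
det M = -6; M⁻¹ = [-1/6 0 1/3; -1/2 1 -2; 0 0 1]
M⁻¹ · (2, 21/5)ᵀ = (0, 6/5)ᵀ

p = (0, 6/5)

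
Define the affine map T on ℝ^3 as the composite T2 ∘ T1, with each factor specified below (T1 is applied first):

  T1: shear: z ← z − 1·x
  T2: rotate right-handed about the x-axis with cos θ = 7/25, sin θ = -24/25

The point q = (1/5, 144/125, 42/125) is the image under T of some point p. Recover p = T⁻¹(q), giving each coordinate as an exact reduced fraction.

p = (1/5, 0, 7/5)

T1 = [1 0 0 0; 0 1 0 0; -1 0 1 0; 0 0 0 1]
T2·T1 = [1 0 0 0; -24/25 7/25 24/25 0; -7/25 -24/25 7/25 0; 0 0 0 1]
det M = 1; M⁻¹ = [1 0 0 0; 0 7/25 -24/25 0; 1 24/25 7/25 0; 0 0 0 1]
M⁻¹ · (1/5, 144/125, 42/125)ᵀ = (1/5, 0, 7/5)ᵀ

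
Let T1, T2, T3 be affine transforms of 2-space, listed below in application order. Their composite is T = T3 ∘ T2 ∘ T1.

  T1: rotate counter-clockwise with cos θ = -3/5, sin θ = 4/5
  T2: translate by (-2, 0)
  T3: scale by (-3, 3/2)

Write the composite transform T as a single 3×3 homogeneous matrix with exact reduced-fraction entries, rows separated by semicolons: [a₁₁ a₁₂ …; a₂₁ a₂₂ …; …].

T = [9/5 12/5 6; 6/5 -9/10 0; 0 0 1]

T1 = [-3/5 -4/5 0; 4/5 -3/5 0; 0 0 1]
T2·T1 = [-3/5 -4/5 -2; 4/5 -3/5 0; 0 0 1]
T3·…·T1 = [9/5 12/5 6; 6/5 -9/10 0; 0 0 1]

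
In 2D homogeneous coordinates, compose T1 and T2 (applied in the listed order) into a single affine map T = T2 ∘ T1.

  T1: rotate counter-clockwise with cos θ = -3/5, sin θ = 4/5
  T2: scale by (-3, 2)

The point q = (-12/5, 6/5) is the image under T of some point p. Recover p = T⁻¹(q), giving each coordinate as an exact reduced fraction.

p = (0, -1)

T1 = [-3/5 -4/5 0; 4/5 -3/5 0; 0 0 1]
T2·T1 = [9/5 12/5 0; 8/5 -6/5 0; 0 0 1]
det M = -6; M⁻¹ = [1/5 2/5 0; 4/15 -3/10 0; 0 0 1]
M⁻¹ · (-12/5, 6/5)ᵀ = (0, -1)ᵀ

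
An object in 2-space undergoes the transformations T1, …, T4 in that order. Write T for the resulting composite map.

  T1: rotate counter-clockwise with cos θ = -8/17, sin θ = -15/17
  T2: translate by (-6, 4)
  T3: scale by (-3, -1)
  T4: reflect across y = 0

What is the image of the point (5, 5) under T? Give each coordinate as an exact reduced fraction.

T1 rotate counter-clockwise with cos θ = -8/17, sin θ = -15/17: (5, 5) → (35/17, -115/17)
T2 translate by (-6, 4): (35/17, -115/17) → (-67/17, -47/17)
T3 scale by (-3, -1): (-67/17, -47/17) → (201/17, 47/17)
T4 reflect across y = 0: (201/17, 47/17) → (201/17, -47/17)

T(p) = (201/17, -47/17)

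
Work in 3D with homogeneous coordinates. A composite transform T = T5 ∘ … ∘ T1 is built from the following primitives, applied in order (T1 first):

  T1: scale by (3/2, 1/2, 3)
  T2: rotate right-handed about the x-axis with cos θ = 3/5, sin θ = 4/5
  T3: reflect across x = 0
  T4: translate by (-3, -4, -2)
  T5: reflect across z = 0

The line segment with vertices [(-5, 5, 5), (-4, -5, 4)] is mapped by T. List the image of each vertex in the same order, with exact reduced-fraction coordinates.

T1 scale by (3/2, 1/2, 3): (-5, 5, 5) → (-15/2, 5/2, 15); (-4, -5, 4) → (-6, -5/2, 12)
T2 rotate right-handed about the x-axis with cos θ = 3/5, sin θ = 4/5: (-15/2, 5/2, 15) → (-15/2, -21/2, 11); (-6, -5/2, 12) → (-6, -111/10, 26/5)
T3 reflect across x = 0: (-15/2, -21/2, 11) → (15/2, -21/2, 11); (-6, -111/10, 26/5) → (6, -111/10, 26/5)
T4 translate by (-3, -4, -2): (15/2, -21/2, 11) → (9/2, -29/2, 9); (6, -111/10, 26/5) → (3, -151/10, 16/5)
T5 reflect across z = 0: (9/2, -29/2, 9) → (9/2, -29/2, -9); (3, -151/10, 16/5) → (3, -151/10, -16/5)

image vertices: (9/2, -29/2, -9), (3, -151/10, -16/5)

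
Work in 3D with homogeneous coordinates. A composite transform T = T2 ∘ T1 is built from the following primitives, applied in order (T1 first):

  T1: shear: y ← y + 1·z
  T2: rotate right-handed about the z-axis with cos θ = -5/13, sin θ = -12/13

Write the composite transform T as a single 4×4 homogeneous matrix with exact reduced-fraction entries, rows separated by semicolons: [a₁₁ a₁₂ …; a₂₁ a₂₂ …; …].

T = [-5/13 12/13 12/13 0; -12/13 -5/13 -5/13 0; 0 0 1 0; 0 0 0 1]

T1 = [1 0 0 0; 0 1 1 0; 0 0 1 0; 0 0 0 1]
T2·T1 = [-5/13 12/13 12/13 0; -12/13 -5/13 -5/13 0; 0 0 1 0; 0 0 0 1]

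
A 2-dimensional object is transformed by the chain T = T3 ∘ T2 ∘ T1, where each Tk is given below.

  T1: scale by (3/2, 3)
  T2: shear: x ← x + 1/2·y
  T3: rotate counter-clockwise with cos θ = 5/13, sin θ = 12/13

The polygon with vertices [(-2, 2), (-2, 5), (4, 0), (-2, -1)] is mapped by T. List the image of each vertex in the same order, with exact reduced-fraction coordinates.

T1 scale by (3/2, 3): (-2, 2) → (-3, 6); (-2, 5) → (-3, 15); (4, 0) → (6, 0); (-2, -1) → (-3, -3)
T2 shear: x ← x + 1/2·y: (-3, 6) → (0, 6); (-3, 15) → (9/2, 15); (6, 0) → (6, 0); (-3, -3) → (-9/2, -3)
T3 rotate counter-clockwise with cos θ = 5/13, sin θ = 12/13: (0, 6) → (-72/13, 30/13); (9/2, 15) → (-315/26, 129/13); (6, 0) → (30/13, 72/13); (-9/2, -3) → (27/26, -69/13)

image vertices: (-72/13, 30/13), (-315/26, 129/13), (30/13, 72/13), (27/26, -69/13)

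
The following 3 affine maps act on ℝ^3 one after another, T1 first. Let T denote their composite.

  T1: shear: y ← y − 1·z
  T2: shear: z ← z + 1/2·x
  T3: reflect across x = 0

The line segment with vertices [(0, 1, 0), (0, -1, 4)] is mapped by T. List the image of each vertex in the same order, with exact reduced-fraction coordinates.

image vertices: (0, 1, 0), (0, -5, 4)

T1 shear: y ← y − 1·z: (0, 1, 0) → (0, 1, 0); (0, -1, 4) → (0, -5, 4)
T2 shear: z ← z + 1/2·x: (0, 1, 0) → (0, 1, 0); (0, -5, 4) → (0, -5, 4)
T3 reflect across x = 0: (0, 1, 0) → (0, 1, 0); (0, -5, 4) → (0, -5, 4)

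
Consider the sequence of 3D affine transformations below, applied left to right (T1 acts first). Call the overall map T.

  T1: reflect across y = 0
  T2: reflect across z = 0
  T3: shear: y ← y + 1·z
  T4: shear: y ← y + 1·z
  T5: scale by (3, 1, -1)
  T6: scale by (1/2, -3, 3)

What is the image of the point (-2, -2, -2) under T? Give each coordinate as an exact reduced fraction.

T1 reflect across y = 0: (-2, -2, -2) → (-2, 2, -2)
T2 reflect across z = 0: (-2, 2, -2) → (-2, 2, 2)
T3 shear: y ← y + 1·z: (-2, 2, 2) → (-2, 4, 2)
T4 shear: y ← y + 1·z: (-2, 4, 2) → (-2, 6, 2)
T5 scale by (3, 1, -1): (-2, 6, 2) → (-6, 6, -2)
T6 scale by (1/2, -3, 3): (-6, 6, -2) → (-3, -18, -6)

T(p) = (-3, -18, -6)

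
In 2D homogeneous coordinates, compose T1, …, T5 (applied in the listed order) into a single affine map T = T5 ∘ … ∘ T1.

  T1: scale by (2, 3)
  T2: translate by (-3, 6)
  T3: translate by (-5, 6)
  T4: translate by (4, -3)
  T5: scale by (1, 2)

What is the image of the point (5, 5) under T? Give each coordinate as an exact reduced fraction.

T(p) = (6, 48)

T1 scale by (2, 3): (5, 5) → (10, 15)
T2 translate by (-3, 6): (10, 15) → (7, 21)
T3 translate by (-5, 6): (7, 21) → (2, 27)
T4 translate by (4, -3): (2, 27) → (6, 24)
T5 scale by (1, 2): (6, 24) → (6, 48)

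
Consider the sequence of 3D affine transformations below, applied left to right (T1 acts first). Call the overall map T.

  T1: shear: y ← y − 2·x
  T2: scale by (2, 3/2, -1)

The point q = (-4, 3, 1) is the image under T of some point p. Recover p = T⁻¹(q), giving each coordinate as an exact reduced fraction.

p = (-2, -2, -1)

T1 = [1 0 0 0; -2 1 0 0; 0 0 1 0; 0 0 0 1]
T2·T1 = [2 0 0 0; -3 3/2 0 0; 0 0 -1 0; 0 0 0 1]
det M = -3; M⁻¹ = [1/2 0 0 0; 1 2/3 0 0; 0 0 -1 0; 0 0 0 1]
M⁻¹ · (-4, 3, 1)ᵀ = (-2, -2, -1)ᵀ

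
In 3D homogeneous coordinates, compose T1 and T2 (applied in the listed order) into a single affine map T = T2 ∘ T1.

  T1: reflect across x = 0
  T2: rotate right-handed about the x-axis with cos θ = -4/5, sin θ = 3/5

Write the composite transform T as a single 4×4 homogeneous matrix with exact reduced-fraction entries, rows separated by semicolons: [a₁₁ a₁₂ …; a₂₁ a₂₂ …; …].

T1 = [-1 0 0 0; 0 1 0 0; 0 0 1 0; 0 0 0 1]
T2·T1 = [-1 0 0 0; 0 -4/5 -3/5 0; 0 3/5 -4/5 0; 0 0 0 1]

T = [-1 0 0 0; 0 -4/5 -3/5 0; 0 3/5 -4/5 0; 0 0 0 1]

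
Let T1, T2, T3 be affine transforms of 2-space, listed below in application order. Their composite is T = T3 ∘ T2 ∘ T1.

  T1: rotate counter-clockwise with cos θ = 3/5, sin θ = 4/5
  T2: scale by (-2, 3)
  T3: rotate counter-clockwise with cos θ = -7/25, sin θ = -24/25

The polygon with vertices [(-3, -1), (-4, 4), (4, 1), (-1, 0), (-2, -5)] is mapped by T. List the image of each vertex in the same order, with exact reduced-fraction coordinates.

image vertices: (-46/5, 3/5), (-136/25, -252/25), (296/25, -3/25), (-66/25, -12/25), (-292/25, 231/25)

T1 rotate counter-clockwise with cos θ = 3/5, sin θ = 4/5: (-3, -1) → (-1, -3); (-4, 4) → (-28/5, -4/5); (4, 1) → (8/5, 19/5); (-1, 0) → (-3/5, -4/5); (-2, -5) → (14/5, -23/5)
T2 scale by (-2, 3): (-1, -3) → (2, -9); (-28/5, -4/5) → (56/5, -12/5); (8/5, 19/5) → (-16/5, 57/5); (-3/5, -4/5) → (6/5, -12/5); (14/5, -23/5) → (-28/5, -69/5)
T3 rotate counter-clockwise with cos θ = -7/25, sin θ = -24/25: (2, -9) → (-46/5, 3/5); (56/5, -12/5) → (-136/25, -252/25); (-16/5, 57/5) → (296/25, -3/25); (6/5, -12/5) → (-66/25, -12/25); (-28/5, -69/5) → (-292/25, 231/25)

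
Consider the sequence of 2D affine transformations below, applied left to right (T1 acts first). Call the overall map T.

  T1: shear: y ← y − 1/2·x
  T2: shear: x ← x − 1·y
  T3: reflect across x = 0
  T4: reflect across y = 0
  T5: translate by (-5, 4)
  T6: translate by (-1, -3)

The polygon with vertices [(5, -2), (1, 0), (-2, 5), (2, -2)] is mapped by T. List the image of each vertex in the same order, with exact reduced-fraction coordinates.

image vertices: (-31/2, 11/2), (-15/2, 3/2), (2, -5), (-11, 4)

T1 shear: y ← y − 1/2·x: (5, -2) → (5, -9/2); (1, 0) → (1, -1/2); (-2, 5) → (-2, 6); (2, -2) → (2, -3)
T2 shear: x ← x − 1·y: (5, -9/2) → (19/2, -9/2); (1, -1/2) → (3/2, -1/2); (-2, 6) → (-8, 6); (2, -3) → (5, -3)
T3 reflect across x = 0: (19/2, -9/2) → (-19/2, -9/2); (3/2, -1/2) → (-3/2, -1/2); (-8, 6) → (8, 6); (5, -3) → (-5, -3)
T4 reflect across y = 0: (-19/2, -9/2) → (-19/2, 9/2); (-3/2, -1/2) → (-3/2, 1/2); (8, 6) → (8, -6); (-5, -3) → (-5, 3)
T5 translate by (-5, 4): (-19/2, 9/2) → (-29/2, 17/2); (-3/2, 1/2) → (-13/2, 9/2); (8, -6) → (3, -2); (-5, 3) → (-10, 7)
T6 translate by (-1, -3): (-29/2, 17/2) → (-31/2, 11/2); (-13/2, 9/2) → (-15/2, 3/2); (3, -2) → (2, -5); (-10, 7) → (-11, 4)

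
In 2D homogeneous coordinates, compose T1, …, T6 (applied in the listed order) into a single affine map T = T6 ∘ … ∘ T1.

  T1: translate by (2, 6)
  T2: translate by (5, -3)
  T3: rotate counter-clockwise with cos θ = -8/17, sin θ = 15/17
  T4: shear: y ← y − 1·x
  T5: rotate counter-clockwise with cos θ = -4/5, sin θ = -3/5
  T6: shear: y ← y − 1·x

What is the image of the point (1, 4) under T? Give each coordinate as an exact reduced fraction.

T1 translate by (2, 6): (1, 4) → (3, 10)
T2 translate by (5, -3): (3, 10) → (8, 7)
T3 rotate counter-clockwise with cos θ = -8/17, sin θ = 15/17: (8, 7) → (-169/17, 64/17)
T4 shear: y ← y − 1·x: (-169/17, 64/17) → (-169/17, 233/17)
T5 rotate counter-clockwise with cos θ = -4/5, sin θ = -3/5: (-169/17, 233/17) → (275/17, -5)
T6 shear: y ← y − 1·x: (275/17, -5) → (275/17, -360/17)

T(p) = (275/17, -360/17)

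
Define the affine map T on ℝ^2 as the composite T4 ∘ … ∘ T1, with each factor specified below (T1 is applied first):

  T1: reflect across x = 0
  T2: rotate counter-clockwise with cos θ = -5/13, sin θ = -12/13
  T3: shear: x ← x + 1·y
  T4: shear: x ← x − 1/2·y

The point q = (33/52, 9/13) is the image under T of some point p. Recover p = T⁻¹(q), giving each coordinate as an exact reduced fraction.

p = (3/4, 0)

T1 = [-1 0 0; 0 1 0; 0 0 1]
T2·T1 = [5/13 12/13 0; 12/13 -5/13 0; 0 0 1]
T3·…·T1 = [17/13 7/13 0; 12/13 -5/13 0; 0 0 1]
T4·…·T1 = [11/13 19/26 0; 12/13 -5/13 0; 0 0 1]
det M = -1; M⁻¹ = [5/13 19/26 0; 12/13 -11/13 0; 0 0 1]
M⁻¹ · (33/52, 9/13)ᵀ = (3/4, 0)ᵀ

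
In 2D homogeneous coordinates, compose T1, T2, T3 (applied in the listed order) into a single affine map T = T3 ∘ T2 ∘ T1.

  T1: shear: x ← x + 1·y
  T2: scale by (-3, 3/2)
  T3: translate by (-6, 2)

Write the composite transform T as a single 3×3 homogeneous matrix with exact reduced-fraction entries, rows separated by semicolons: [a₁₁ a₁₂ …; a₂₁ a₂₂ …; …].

T = [-3 -3 -6; 0 3/2 2; 0 0 1]

T1 = [1 1 0; 0 1 0; 0 0 1]
T2·T1 = [-3 -3 0; 0 3/2 0; 0 0 1]
T3·…·T1 = [-3 -3 -6; 0 3/2 2; 0 0 1]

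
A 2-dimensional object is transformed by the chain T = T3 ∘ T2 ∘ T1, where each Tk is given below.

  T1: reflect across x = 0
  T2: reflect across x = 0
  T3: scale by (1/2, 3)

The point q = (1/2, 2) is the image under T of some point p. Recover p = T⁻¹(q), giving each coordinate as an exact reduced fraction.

T1 = [-1 0 0; 0 1 0; 0 0 1]
T2·T1 = [1 0 0; 0 1 0; 0 0 1]
T3·…·T1 = [1/2 0 0; 0 3 0; 0 0 1]
det M = 3/2; M⁻¹ = [2 0 0; 0 1/3 0; 0 0 1]
M⁻¹ · (1/2, 2)ᵀ = (1, 2/3)ᵀ

p = (1, 2/3)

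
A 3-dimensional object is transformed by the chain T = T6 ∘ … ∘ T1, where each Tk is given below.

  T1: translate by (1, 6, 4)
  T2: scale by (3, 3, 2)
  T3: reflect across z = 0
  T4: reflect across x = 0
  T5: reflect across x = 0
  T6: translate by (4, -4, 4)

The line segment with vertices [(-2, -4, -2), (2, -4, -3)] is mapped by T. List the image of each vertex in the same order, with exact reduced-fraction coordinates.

T1 translate by (1, 6, 4): (-2, -4, -2) → (-1, 2, 2); (2, -4, -3) → (3, 2, 1)
T2 scale by (3, 3, 2): (-1, 2, 2) → (-3, 6, 4); (3, 2, 1) → (9, 6, 2)
T3 reflect across z = 0: (-3, 6, 4) → (-3, 6, -4); (9, 6, 2) → (9, 6, -2)
T4 reflect across x = 0: (-3, 6, -4) → (3, 6, -4); (9, 6, -2) → (-9, 6, -2)
T5 reflect across x = 0: (3, 6, -4) → (-3, 6, -4); (-9, 6, -2) → (9, 6, -2)
T6 translate by (4, -4, 4): (-3, 6, -4) → (1, 2, 0); (9, 6, -2) → (13, 2, 2)

image vertices: (1, 2, 0), (13, 2, 2)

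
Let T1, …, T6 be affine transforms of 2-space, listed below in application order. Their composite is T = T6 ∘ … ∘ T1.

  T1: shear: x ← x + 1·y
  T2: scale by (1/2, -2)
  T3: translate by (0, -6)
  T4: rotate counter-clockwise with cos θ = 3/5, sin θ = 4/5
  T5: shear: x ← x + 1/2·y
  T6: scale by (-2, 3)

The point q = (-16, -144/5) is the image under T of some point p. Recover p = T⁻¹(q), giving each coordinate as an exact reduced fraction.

p = (-5, 5)

T1 = [1 1 0; 0 1 0; 0 0 1]
T2·T1 = [1/2 1/2 0; 0 -2 0; 0 0 1]
T3·…·T1 = [1/2 1/2 0; 0 -2 -6; 0 0 1]
T4·…·T1 = [3/10 19/10 24/5; 2/5 -4/5 -18/5; 0 0 1]
T5·…·T1 = [1/2 3/2 3; 2/5 -4/5 -18/5; 0 0 1]
T6·…·T1 = [-1 -3 -6; 6/5 -12/5 -54/5; 0 0 1]
det M = 6; M⁻¹ = [-2/5 1/2 3; -1/5 -1/6 -3; 0 0 1]
M⁻¹ · (-16, -144/5)ᵀ = (-5, 5)ᵀ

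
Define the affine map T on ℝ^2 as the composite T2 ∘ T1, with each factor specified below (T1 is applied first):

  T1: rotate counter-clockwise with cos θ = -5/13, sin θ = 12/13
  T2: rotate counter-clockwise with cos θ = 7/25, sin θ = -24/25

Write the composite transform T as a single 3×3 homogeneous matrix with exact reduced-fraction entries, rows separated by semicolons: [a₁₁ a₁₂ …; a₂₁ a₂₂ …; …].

T1 = [-5/13 -12/13 0; 12/13 -5/13 0; 0 0 1]
T2·T1 = [253/325 -204/325 0; 204/325 253/325 0; 0 0 1]

T = [253/325 -204/325 0; 204/325 253/325 0; 0 0 1]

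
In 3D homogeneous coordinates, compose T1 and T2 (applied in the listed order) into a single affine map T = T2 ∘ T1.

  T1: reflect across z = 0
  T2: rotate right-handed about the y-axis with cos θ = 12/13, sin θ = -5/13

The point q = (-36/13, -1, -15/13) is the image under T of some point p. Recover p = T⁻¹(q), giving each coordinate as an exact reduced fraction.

p = (-3, -1, 0)

T1 = [1 0 0 0; 0 1 0 0; 0 0 -1 0; 0 0 0 1]
T2·T1 = [12/13 0 5/13 0; 0 1 0 0; 5/13 0 -12/13 0; 0 0 0 1]
det M = -1; M⁻¹ = [12/13 0 5/13 0; 0 1 0 0; 5/13 0 -12/13 0; 0 0 0 1]
M⁻¹ · (-36/13, -1, -15/13)ᵀ = (-3, -1, 0)ᵀ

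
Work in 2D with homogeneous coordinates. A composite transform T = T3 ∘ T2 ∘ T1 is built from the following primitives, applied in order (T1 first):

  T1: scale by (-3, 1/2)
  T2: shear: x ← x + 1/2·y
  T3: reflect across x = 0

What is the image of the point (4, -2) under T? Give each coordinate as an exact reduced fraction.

T(p) = (25/2, -1)

T1 scale by (-3, 1/2): (4, -2) → (-12, -1)
T2 shear: x ← x + 1/2·y: (-12, -1) → (-25/2, -1)
T3 reflect across x = 0: (-25/2, -1) → (25/2, -1)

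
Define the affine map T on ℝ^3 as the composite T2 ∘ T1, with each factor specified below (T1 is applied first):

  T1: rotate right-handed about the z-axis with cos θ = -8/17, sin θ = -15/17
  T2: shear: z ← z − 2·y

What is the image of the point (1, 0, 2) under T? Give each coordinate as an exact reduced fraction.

T(p) = (-8/17, -15/17, 64/17)

T1 rotate right-handed about the z-axis with cos θ = -8/17, sin θ = -15/17: (1, 0, 2) → (-8/17, -15/17, 2)
T2 shear: z ← z − 2·y: (-8/17, -15/17, 2) → (-8/17, -15/17, 64/17)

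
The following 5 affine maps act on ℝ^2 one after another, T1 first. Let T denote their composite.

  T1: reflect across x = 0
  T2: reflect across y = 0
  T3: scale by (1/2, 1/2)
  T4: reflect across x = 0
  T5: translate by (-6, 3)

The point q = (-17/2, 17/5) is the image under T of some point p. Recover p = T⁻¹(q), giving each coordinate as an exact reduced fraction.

T1 = [-1 0 0; 0 1 0; 0 0 1]
T2·T1 = [-1 0 0; 0 -1 0; 0 0 1]
T3·…·T1 = [-1/2 0 0; 0 -1/2 0; 0 0 1]
T4·…·T1 = [1/2 0 0; 0 -1/2 0; 0 0 1]
T5·…·T1 = [1/2 0 -6; 0 -1/2 3; 0 0 1]
det M = -1/4; M⁻¹ = [2 0 12; 0 -2 6; 0 0 1]
M⁻¹ · (-17/2, 17/5)ᵀ = (-5, -4/5)ᵀ

p = (-5, -4/5)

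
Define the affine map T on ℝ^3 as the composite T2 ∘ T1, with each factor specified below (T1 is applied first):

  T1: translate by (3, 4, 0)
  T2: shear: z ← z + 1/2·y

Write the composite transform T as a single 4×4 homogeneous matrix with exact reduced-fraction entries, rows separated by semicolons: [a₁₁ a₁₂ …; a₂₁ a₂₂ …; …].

T1 = [1 0 0 3; 0 1 0 4; 0 0 1 0; 0 0 0 1]
T2·T1 = [1 0 0 3; 0 1 0 4; 0 1/2 1 2; 0 0 0 1]

T = [1 0 0 3; 0 1 0 4; 0 1/2 1 2; 0 0 0 1]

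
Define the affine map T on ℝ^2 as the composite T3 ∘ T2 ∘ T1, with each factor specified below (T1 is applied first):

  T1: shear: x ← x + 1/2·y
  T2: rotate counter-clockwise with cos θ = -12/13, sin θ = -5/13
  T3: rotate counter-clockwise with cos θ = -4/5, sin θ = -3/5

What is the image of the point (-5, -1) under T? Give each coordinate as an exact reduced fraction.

T(p) = (-251/130, -341/65)

T1 shear: x ← x + 1/2·y: (-5, -1) → (-11/2, -1)
T2 rotate counter-clockwise with cos θ = -12/13, sin θ = -5/13: (-11/2, -1) → (61/13, 79/26)
T3 rotate counter-clockwise with cos θ = -4/5, sin θ = -3/5: (61/13, 79/26) → (-251/130, -341/65)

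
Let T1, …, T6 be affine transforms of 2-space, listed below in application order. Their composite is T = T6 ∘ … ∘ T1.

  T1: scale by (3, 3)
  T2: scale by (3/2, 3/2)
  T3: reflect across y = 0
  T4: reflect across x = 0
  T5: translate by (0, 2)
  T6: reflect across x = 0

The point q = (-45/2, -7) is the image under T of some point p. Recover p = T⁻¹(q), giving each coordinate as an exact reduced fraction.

T1 = [3 0 0; 0 3 0; 0 0 1]
T2·T1 = [9/2 0 0; 0 9/2 0; 0 0 1]
T3·…·T1 = [9/2 0 0; 0 -9/2 0; 0 0 1]
T4·…·T1 = [-9/2 0 0; 0 -9/2 0; 0 0 1]
T5·…·T1 = [-9/2 0 0; 0 -9/2 2; 0 0 1]
T6·…·T1 = [9/2 0 0; 0 -9/2 2; 0 0 1]
det M = -81/4; M⁻¹ = [2/9 0 0; 0 -2/9 4/9; 0 0 1]
M⁻¹ · (-45/2, -7)ᵀ = (-5, 2)ᵀ

p = (-5, 2)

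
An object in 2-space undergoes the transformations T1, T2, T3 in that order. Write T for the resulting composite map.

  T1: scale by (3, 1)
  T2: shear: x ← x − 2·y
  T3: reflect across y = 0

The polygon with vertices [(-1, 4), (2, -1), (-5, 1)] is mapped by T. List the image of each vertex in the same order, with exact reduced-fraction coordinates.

T1 scale by (3, 1): (-1, 4) → (-3, 4); (2, -1) → (6, -1); (-5, 1) → (-15, 1)
T2 shear: x ← x − 2·y: (-3, 4) → (-11, 4); (6, -1) → (8, -1); (-15, 1) → (-17, 1)
T3 reflect across y = 0: (-11, 4) → (-11, -4); (8, -1) → (8, 1); (-17, 1) → (-17, -1)

image vertices: (-11, -4), (8, 1), (-17, -1)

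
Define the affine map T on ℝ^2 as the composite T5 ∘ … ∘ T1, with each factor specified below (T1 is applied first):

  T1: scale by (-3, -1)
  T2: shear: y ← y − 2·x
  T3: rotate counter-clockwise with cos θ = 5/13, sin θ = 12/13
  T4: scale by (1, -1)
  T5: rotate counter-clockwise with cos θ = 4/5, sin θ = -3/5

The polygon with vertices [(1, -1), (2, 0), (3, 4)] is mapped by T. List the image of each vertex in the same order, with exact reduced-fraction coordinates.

T1 scale by (-3, -1): (1, -1) → (-3, 1); (2, 0) → (-6, 0); (3, 4) → (-9, -4)
T2 shear: y ← y − 2·x: (-3, 1) → (-3, 7); (-6, 0) → (-6, 12); (-9, -4) → (-9, 14)
T3 rotate counter-clockwise with cos θ = 5/13, sin θ = 12/13: (-3, 7) → (-99/13, -1/13); (-6, 12) → (-174/13, -12/13); (-9, 14) → (-213/13, -38/13)
T4 scale by (1, -1): (-99/13, -1/13) → (-99/13, 1/13); (-174/13, -12/13) → (-174/13, 12/13); (-213/13, -38/13) → (-213/13, 38/13)
T5 rotate counter-clockwise with cos θ = 4/5, sin θ = -3/5: (-99/13, 1/13) → (-393/65, 301/65); (-174/13, 12/13) → (-132/13, 114/13); (-213/13, 38/13) → (-738/65, 791/65)

image vertices: (-393/65, 301/65), (-132/13, 114/13), (-738/65, 791/65)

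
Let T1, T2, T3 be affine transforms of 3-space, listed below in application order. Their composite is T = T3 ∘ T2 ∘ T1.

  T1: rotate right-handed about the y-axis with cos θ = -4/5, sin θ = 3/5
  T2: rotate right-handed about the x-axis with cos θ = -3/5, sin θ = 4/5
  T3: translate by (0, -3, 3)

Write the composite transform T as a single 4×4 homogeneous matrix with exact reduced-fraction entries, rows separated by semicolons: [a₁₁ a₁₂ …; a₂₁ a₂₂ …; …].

T = [-4/5 0 3/5 0; 12/25 -3/5 16/25 -3; 9/25 4/5 12/25 3; 0 0 0 1]

T1 = [-4/5 0 3/5 0; 0 1 0 0; -3/5 0 -4/5 0; 0 0 0 1]
T2·T1 = [-4/5 0 3/5 0; 12/25 -3/5 16/25 0; 9/25 4/5 12/25 0; 0 0 0 1]
T3·…·T1 = [-4/5 0 3/5 0; 12/25 -3/5 16/25 -3; 9/25 4/5 12/25 3; 0 0 0 1]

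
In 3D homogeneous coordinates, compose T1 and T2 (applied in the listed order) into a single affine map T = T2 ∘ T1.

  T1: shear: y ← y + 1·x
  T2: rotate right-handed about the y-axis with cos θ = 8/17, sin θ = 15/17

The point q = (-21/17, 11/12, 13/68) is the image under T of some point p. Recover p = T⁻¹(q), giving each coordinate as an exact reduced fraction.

T1 = [1 0 0 0; 1 1 0 0; 0 0 1 0; 0 0 0 1]
T2·T1 = [8/17 0 15/17 0; 1 1 0 0; -15/17 0 8/17 0; 0 0 0 1]
det M = 1; M⁻¹ = [8/17 0 -15/17 0; -8/17 1 15/17 0; 15/17 0 8/17 0; 0 0 0 1]
M⁻¹ · (-21/17, 11/12, 13/68)ᵀ = (-3/4, 5/3, -1)ᵀ

p = (-3/4, 5/3, -1)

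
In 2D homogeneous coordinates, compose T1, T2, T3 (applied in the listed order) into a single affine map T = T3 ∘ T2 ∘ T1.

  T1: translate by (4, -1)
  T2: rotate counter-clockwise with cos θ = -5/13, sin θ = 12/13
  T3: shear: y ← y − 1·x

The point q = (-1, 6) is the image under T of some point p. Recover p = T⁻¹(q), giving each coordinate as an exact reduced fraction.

p = (1, 0)

T1 = [1 0 4; 0 1 -1; 0 0 1]
T2·T1 = [-5/13 -12/13 -8/13; 12/13 -5/13 53/13; 0 0 1]
T3·…·T1 = [-5/13 -12/13 -8/13; 17/13 7/13 61/13; 0 0 1]
det M = 1; M⁻¹ = [7/13 12/13 -4; -17/13 -5/13 1; 0 0 1]
M⁻¹ · (-1, 6)ᵀ = (1, 0)ᵀ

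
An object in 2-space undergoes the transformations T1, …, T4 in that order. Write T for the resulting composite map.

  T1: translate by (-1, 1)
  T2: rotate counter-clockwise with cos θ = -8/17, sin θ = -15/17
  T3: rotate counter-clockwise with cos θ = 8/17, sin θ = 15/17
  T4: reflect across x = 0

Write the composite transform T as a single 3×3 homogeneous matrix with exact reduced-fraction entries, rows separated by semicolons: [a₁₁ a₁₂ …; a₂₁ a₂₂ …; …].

T1 = [1 0 -1; 0 1 1; 0 0 1]
T2·T1 = [-8/17 15/17 23/17; -15/17 -8/17 7/17; 0 0 1]
T3·…·T1 = [161/289 240/289 79/289; -240/289 161/289 401/289; 0 0 1]
T4·…·T1 = [-161/289 -240/289 -79/289; -240/289 161/289 401/289; 0 0 1]

T = [-161/289 -240/289 -79/289; -240/289 161/289 401/289; 0 0 1]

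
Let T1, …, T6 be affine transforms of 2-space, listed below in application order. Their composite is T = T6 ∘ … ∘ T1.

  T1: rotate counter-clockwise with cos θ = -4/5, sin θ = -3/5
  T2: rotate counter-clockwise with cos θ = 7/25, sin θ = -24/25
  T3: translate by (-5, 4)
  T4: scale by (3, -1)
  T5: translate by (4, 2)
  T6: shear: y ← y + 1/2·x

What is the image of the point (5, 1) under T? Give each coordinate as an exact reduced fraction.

T1 rotate counter-clockwise with cos θ = -4/5, sin θ = -3/5: (5, 1) → (-17/5, -19/5)
T2 rotate counter-clockwise with cos θ = 7/25, sin θ = -24/25: (-17/5, -19/5) → (-23/5, 11/5)
T3 translate by (-5, 4): (-23/5, 11/5) → (-48/5, 31/5)
T4 scale by (3, -1): (-48/5, 31/5) → (-144/5, -31/5)
T5 translate by (4, 2): (-144/5, -31/5) → (-124/5, -21/5)
T6 shear: y ← y + 1/2·x: (-124/5, -21/5) → (-124/5, -83/5)

T(p) = (-124/5, -83/5)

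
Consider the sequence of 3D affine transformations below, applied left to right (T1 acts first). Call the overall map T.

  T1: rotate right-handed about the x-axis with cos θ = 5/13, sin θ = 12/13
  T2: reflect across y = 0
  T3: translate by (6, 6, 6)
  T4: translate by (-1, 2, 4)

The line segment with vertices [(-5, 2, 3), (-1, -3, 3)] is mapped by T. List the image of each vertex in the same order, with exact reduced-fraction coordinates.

image vertices: (0, 10, 13), (4, 155/13, 109/13)

T1 rotate right-handed about the x-axis with cos θ = 5/13, sin θ = 12/13: (-5, 2, 3) → (-5, -2, 3); (-1, -3, 3) → (-1, -51/13, -21/13)
T2 reflect across y = 0: (-5, -2, 3) → (-5, 2, 3); (-1, -51/13, -21/13) → (-1, 51/13, -21/13)
T3 translate by (6, 6, 6): (-5, 2, 3) → (1, 8, 9); (-1, 51/13, -21/13) → (5, 129/13, 57/13)
T4 translate by (-1, 2, 4): (1, 8, 9) → (0, 10, 13); (5, 129/13, 57/13) → (4, 155/13, 109/13)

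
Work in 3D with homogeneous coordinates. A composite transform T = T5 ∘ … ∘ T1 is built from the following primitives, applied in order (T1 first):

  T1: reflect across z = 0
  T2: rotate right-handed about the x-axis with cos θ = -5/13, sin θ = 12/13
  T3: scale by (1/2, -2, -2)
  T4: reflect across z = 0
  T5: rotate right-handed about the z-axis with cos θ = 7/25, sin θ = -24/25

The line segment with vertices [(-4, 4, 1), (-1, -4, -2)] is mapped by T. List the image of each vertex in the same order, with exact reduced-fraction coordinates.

image vertices: (202/325, 736/325, 106/13), (293/650, 212/325, -116/13)

T1 reflect across z = 0: (-4, 4, 1) → (-4, 4, -1); (-1, -4, -2) → (-1, -4, 2)
T2 rotate right-handed about the x-axis with cos θ = -5/13, sin θ = 12/13: (-4, 4, -1) → (-4, -8/13, 53/13); (-1, -4, 2) → (-1, -4/13, -58/13)
T3 scale by (1/2, -2, -2): (-4, -8/13, 53/13) → (-2, 16/13, -106/13); (-1, -4/13, -58/13) → (-1/2, 8/13, 116/13)
T4 reflect across z = 0: (-2, 16/13, -106/13) → (-2, 16/13, 106/13); (-1/2, 8/13, 116/13) → (-1/2, 8/13, -116/13)
T5 rotate right-handed about the z-axis with cos θ = 7/25, sin θ = -24/25: (-2, 16/13, 106/13) → (202/325, 736/325, 106/13); (-1/2, 8/13, -116/13) → (293/650, 212/325, -116/13)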